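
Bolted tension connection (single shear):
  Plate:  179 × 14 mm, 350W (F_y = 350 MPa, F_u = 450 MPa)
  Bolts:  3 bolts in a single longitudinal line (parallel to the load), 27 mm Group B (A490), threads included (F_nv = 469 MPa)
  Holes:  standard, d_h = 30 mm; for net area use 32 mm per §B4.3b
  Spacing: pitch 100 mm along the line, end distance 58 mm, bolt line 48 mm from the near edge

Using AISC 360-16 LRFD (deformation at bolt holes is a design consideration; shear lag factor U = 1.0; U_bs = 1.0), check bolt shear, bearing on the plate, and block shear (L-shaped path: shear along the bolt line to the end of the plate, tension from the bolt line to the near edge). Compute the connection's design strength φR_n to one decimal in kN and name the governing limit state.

Bolt shear: A_b = π(27)²/4 = 572.56 mm². φR_n = 0.75 × 469 × 572.56 × 3 × 1 = 604.2 kN.
Bearing (14 mm plate, F_u = 450 MPa): end bolts L_c = 58 − 30/2 = 43, R_n = min(1.2×43×14×450, 2.4×27×14×450) = 325.08 kN/bolt; interior L_c = 100 − 30 = 70, R_n = 408.24 kN/bolt. φR_n = 0.75 × (1×325.08 + 2×408.24) = 856.2 kN.
Block shear: shear path 1×[58+2×100] = 1×258 mm, A_gv = 3612, A_nv = 1×(258 − 2.5×32)×14 = 2492 mm²; tension to near edge: (48 − 0.5×32)×14 = 448 mm². R_n = min(0.6×450×2492, 0.6×350×3612) + 1.0×450×448 = min(672.84, 758.52) + 201.6 = 874.44 kN. φR_n = 0.75 × 874.44 = 655.8 kN.
Governing: min(604.2, 856.2, 655.8) = 604.2 kN → bolt shear.

604.2 kN (bolt shear governs)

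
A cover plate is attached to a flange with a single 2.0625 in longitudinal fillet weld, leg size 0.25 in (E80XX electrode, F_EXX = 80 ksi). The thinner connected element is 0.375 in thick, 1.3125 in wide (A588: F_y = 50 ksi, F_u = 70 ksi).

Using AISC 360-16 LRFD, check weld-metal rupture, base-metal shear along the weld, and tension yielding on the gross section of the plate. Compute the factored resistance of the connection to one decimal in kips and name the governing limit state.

Weld metal: throat = 0.707×0.25 = 0.17675 in, L = 2.0625 in. φR_n = 0.75 × 0.6 × 80 × 0.17675 × 2.0625 = 13.1 kips.
Base metal shear (0.375 in plate): yield φR_n = 1.0×0.6×50×0.375×2.0625 = 23.2 kips; rupture φR_n = 0.75×0.6×70×0.375×2.0625 = 24.4 kips; take 23.2 kips (yield).
Tension yield (gross): A_g = 1.3125×0.375 = 0.49219 in². φR_n = 0.90 × 50 × 0.49219 = 22.1 kips.
Governing: min(13.1, 23.2, 22.1) = 13.1 kips → weld metal.

13.1 kips (weld metal governs)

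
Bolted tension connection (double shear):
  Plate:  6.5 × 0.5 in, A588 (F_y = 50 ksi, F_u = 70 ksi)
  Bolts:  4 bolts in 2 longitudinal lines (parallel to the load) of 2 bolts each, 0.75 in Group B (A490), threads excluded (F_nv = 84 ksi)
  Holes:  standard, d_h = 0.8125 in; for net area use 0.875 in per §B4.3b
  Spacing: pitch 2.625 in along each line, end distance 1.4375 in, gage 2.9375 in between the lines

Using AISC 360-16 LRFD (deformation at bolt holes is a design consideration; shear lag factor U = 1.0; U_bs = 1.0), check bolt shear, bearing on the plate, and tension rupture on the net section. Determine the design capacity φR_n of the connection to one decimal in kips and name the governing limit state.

Bolt shear: A_b = π(0.75)²/4 = 0.44179 in². φR_n = 0.75 × 84 × 0.44179 × 4 × 2 = 222.7 kips.
Bearing (0.5 in plate, F_u = 70 ksi): end bolts L_c = 1.4375 − 0.8125/2 = 1.03125, R_n = min(1.2×1.03125×0.5×70, 2.4×0.75×0.5×70) = 43.313 kips/bolt; interior L_c = 2.625 − 0.8125 = 1.8125, R_n = 63 kips/bolt. φR_n = 0.75 × (2×43.313 + 2×63) = 159.5 kips.
Tension rupture (net): A_n = (6.5 − 2×0.875)×0.5 = 2.375 in² (U = 1.0, A_e = A_n). φR_n = 0.75 × 70 × 2.375 = 124.7 kips.
Governing: min(222.7, 159.5, 124.7) = 124.7 kips → net-section rupture.

124.7 kips (net-section rupture governs)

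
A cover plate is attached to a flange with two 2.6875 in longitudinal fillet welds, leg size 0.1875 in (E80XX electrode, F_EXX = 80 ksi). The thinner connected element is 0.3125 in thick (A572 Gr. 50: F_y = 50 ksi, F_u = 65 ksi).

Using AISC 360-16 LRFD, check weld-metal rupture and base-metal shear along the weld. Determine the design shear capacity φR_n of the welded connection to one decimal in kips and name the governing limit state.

Weld metal: throat = 0.707×0.1875 = 0.13256 in, L = 2×2.6875 = 5.375 in. φR_n = 0.75 × 0.6 × 80 × 0.13256 × 5.375 = 25.7 kips.
Base metal shear (0.3125 in plate): yield φR_n = 1.0×0.6×50×0.3125×5.375 = 50.4 kips; rupture φR_n = 0.75×0.6×65×0.3125×5.375 = 49.1 kips; take 49.1 kips (rupture).
Governing: min(25.7, 49.1) = 25.7 kips → weld metal.

25.7 kips (weld metal governs)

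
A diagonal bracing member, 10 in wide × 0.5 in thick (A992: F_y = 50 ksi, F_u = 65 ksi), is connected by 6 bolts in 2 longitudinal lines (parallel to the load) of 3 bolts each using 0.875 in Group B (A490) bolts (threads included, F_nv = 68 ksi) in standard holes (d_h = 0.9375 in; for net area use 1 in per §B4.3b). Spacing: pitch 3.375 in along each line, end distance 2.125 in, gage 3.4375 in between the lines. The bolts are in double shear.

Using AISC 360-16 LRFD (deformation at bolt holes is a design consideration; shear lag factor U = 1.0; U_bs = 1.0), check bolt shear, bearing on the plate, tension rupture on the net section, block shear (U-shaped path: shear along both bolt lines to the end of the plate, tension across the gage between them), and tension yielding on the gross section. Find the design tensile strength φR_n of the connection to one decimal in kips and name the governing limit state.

195.0 kips (net-section rupture governs)

Bolt shear: A_b = π(0.875)²/4 = 0.60132 in². φR_n = 0.75 × 68 × 0.60132 × 6 × 2 = 368.0 kips.
Bearing (0.5 in plate, F_u = 65 ksi): end bolts L_c = 2.125 − 0.9375/2 = 1.65625, R_n = min(1.2×1.65625×0.5×65, 2.4×0.875×0.5×65) = 64.594 kips/bolt; interior L_c = 3.375 − 0.9375 = 2.4375, R_n = 68.25 kips/bolt. φR_n = 0.75 × (2×64.594 + 4×68.25) = 301.6 kips.
Tension rupture (net): A_n = (10 − 2×1)×0.5 = 4 in² (U = 1.0, A_e = A_n). φR_n = 0.75 × 65 × 4 = 195.0 kips.
Block shear: shear path 2×[2.125+2×3.375] = 2×8.875 in, A_gv = 8.875, A_nv = 2×(8.875 − 2.5×1)×0.5 = 6.375 in²; tension across gage: (3.4375 − 1×1)×0.5 = 1.2188 in². R_n = min(0.6×65×6.375, 0.6×50×8.875) + 1.0×65×1.2188 = min(248.63, 266.25) + 79.222 = 327.85 kips. φR_n = 0.75 × 327.85 = 245.9 kips.
Tension yield (gross): A_g = 10×0.5 = 5 in². φR_n = 0.90 × 50 × 5 = 225.0 kips.
Governing: min(368.0, 301.6, 195.0, 245.9, 225.0) = 195.0 kips → net-section rupture.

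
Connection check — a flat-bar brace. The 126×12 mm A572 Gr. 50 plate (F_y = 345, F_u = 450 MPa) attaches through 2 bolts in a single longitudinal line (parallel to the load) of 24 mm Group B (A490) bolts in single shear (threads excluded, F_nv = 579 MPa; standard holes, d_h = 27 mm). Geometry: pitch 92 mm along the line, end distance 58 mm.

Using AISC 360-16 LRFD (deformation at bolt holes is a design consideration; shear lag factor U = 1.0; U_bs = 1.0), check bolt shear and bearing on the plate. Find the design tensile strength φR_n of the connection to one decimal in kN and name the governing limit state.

Bolt shear: A_b = π(24)²/4 = 452.39 mm². φR_n = 0.75 × 579 × 452.39 × 2 × 1 = 392.9 kN.
Bearing (12 mm plate, F_u = 450 MPa): end bolts L_c = 58 − 27/2 = 44.5, R_n = min(1.2×44.5×12×450, 2.4×24×12×450) = 288.36 kN/bolt; interior L_c = 92 − 27 = 65, R_n = 311.04 kN/bolt. φR_n = 0.75 × (1×288.36 + 1×311.04) = 449.6 kN.
Governing: min(392.9, 449.6) = 392.9 kN → bolt shear.

392.9 kN (bolt shear governs)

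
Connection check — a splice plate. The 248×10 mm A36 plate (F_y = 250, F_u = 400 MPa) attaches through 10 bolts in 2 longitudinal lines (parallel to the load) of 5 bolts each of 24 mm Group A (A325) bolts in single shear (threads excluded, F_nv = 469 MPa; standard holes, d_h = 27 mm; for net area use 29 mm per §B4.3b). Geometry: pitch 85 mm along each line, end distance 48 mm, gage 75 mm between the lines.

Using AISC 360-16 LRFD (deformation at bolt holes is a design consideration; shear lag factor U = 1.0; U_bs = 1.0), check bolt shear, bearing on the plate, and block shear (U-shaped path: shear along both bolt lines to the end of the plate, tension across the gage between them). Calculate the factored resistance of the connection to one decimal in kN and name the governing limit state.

Bolt shear: A_b = π(24)²/4 = 452.39 mm². φR_n = 0.75 × 469 × 452.39 × 10 × 1 = 1591.3 kN.
Bearing (10 mm plate, F_u = 400 MPa): end bolts L_c = 48 − 27/2 = 34.5, R_n = min(1.2×34.5×10×400, 2.4×24×10×400) = 165.6 kN/bolt; interior L_c = 85 − 27 = 58, R_n = 230.4 kN/bolt. φR_n = 0.75 × (2×165.6 + 8×230.4) = 1630.8 kN.
Block shear: shear path 2×[48+4×85] = 2×388 mm, A_gv = 7760, A_nv = 2×(388 − 4.5×29)×10 = 5150 mm²; tension across gage: (75 − 1×29)×10 = 460 mm². R_n = min(0.6×400×5150, 0.6×250×7760) + 1.0×400×460 = min(1236, 1164) + 184 = 1348 kN. φR_n = 0.75 × 1348 = 1011.0 kN.
Governing: min(1591.3, 1630.8, 1011.0) = 1011.0 kN → block shear.

1011.0 kN (block shear governs)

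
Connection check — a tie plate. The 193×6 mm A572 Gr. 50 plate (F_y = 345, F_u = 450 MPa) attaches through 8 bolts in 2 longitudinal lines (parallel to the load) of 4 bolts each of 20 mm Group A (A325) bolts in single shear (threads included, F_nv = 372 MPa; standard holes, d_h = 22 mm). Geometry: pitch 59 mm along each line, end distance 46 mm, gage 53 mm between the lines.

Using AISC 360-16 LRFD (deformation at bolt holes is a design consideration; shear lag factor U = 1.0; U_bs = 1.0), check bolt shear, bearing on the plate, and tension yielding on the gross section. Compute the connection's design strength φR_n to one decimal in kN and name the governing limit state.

Bolt shear: A_b = π(20)²/4 = 314.16 mm². φR_n = 0.75 × 372 × 314.16 × 8 × 1 = 701.2 kN.
Bearing (6 mm plate, F_u = 450 MPa): end bolts L_c = 46 − 22/2 = 35, R_n = min(1.2×35×6×450, 2.4×20×6×450) = 113.4 kN/bolt; interior L_c = 59 − 22 = 37, R_n = 119.88 kN/bolt. φR_n = 0.75 × (2×113.4 + 6×119.88) = 709.6 kN.
Tension yield (gross): A_g = 193×6 = 1158 mm². φR_n = 0.90 × 345 × 1158 = 359.6 kN.
Governing: min(701.2, 709.6, 359.6) = 359.6 kN → gross-section yield.

359.6 kN (gross-section yield governs)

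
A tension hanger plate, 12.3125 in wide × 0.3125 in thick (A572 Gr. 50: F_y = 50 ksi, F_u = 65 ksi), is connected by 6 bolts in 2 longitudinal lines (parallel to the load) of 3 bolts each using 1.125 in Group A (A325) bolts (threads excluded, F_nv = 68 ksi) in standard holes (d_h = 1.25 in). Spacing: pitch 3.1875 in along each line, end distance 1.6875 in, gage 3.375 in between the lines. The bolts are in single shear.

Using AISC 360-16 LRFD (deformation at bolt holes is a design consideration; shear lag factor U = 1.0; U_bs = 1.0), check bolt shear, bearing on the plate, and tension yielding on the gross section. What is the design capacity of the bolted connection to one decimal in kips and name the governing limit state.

Bolt shear: A_b = π(1.125)²/4 = 0.99402 in². φR_n = 0.75 × 68 × 0.99402 × 6 × 1 = 304.2 kips.
Bearing (0.3125 in plate, F_u = 65 ksi): end bolts L_c = 1.6875 − 1.25/2 = 1.0625, R_n = min(1.2×1.0625×0.3125×65, 2.4×1.125×0.3125×65) = 25.898 kips/bolt; interior L_c = 3.1875 − 1.25 = 1.9375, R_n = 47.227 kips/bolt. φR_n = 0.75 × (2×25.898 + 4×47.227) = 180.5 kips.
Tension yield (gross): A_g = 12.3125×0.3125 = 3.8477 in². φR_n = 0.90 × 50 × 3.8477 = 173.1 kips.
Governing: min(304.2, 180.5, 173.1) = 173.1 kips → gross-section yield.

173.1 kips (gross-section yield governs)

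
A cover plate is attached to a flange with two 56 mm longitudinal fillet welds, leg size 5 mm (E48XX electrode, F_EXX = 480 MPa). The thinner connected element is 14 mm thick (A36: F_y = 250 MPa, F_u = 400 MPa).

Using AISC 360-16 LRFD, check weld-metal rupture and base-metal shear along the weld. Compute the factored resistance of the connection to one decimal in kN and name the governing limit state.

85.5 kN (weld metal governs)

Weld metal: throat = 0.707×5 = 3.535 mm, L = 2×56 = 112 mm. φR_n = 0.75 × 0.6 × 480 × 3.535 × 112 = 85.5 kN.
Base metal shear (14 mm plate): yield φR_n = 1.0×0.6×250×14×112 = 235.2 kN; rupture φR_n = 0.75×0.6×400×14×112 = 282.2 kN; take 235.2 kN (yield).
Governing: min(85.5, 235.2) = 85.5 kN → weld metal.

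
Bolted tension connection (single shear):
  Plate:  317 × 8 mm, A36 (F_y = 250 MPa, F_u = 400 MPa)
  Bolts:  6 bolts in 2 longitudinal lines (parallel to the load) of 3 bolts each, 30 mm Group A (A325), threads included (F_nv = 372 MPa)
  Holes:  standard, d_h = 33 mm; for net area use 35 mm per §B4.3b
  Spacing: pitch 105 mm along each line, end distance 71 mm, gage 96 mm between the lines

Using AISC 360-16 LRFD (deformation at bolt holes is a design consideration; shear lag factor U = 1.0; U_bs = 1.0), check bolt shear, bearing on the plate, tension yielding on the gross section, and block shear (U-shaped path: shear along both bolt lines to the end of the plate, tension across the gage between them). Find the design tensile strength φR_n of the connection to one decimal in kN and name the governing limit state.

570.6 kN (gross-section yield governs)

Bolt shear: A_b = π(30)²/4 = 706.86 mm². φR_n = 0.75 × 372 × 706.86 × 6 × 1 = 1183.3 kN.
Bearing (8 mm plate, F_u = 400 MPa): end bolts L_c = 71 − 33/2 = 54.5, R_n = min(1.2×54.5×8×400, 2.4×30×8×400) = 209.28 kN/bolt; interior L_c = 105 − 33 = 72, R_n = 230.4 kN/bolt. φR_n = 0.75 × (2×209.28 + 4×230.4) = 1005.1 kN.
Tension yield (gross): A_g = 317×8 = 2536 mm². φR_n = 0.90 × 250 × 2536 = 570.6 kN.
Block shear: shear path 2×[71+2×105] = 2×281 mm, A_gv = 4496, A_nv = 2×(281 − 2.5×35)×8 = 3096 mm²; tension across gage: (96 − 1×35)×8 = 488 mm². R_n = min(0.6×400×3096, 0.6×250×4496) + 1.0×400×488 = min(743.04, 674.4) + 195.2 = 869.6 kN. φR_n = 0.75 × 869.6 = 652.2 kN.
Governing: min(1183.3, 1005.1, 570.6, 652.2) = 570.6 kN → gross-section yield.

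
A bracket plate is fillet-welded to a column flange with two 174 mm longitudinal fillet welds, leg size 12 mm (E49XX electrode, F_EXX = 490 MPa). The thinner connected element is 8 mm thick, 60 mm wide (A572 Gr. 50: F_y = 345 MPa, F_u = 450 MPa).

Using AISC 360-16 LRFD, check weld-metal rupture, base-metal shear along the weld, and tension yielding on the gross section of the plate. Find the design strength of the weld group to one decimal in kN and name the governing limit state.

Weld metal: throat = 0.707×12 = 8.484 mm, L = 2×174 = 348 mm. φR_n = 0.75 × 0.6 × 490 × 8.484 × 348 = 651.0 kN.
Base metal shear (8 mm plate): yield φR_n = 1.0×0.6×345×8×348 = 576.3 kN; rupture φR_n = 0.75×0.6×450×8×348 = 563.8 kN; take 563.8 kN (rupture).
Tension yield (gross): A_g = 60×8 = 480 mm². φR_n = 0.90 × 345 × 480 = 149.0 kN.
Governing: min(651.0, 563.8, 149.0) = 149.0 kN → gross-section yield.

149.0 kN (gross-section yield governs)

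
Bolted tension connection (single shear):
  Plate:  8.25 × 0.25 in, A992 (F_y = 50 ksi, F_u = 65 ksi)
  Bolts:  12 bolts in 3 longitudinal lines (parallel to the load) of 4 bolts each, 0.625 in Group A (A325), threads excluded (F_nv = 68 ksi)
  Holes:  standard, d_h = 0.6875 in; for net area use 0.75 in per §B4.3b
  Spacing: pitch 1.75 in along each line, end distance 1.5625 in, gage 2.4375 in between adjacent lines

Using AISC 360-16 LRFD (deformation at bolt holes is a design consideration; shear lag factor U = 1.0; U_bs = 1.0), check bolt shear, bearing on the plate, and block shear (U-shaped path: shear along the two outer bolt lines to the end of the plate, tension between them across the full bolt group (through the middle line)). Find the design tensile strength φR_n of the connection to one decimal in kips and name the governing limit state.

Bolt shear: A_b = π(0.625)²/4 = 0.3068 in². φR_n = 0.75 × 68 × 0.3068 × 12 × 1 = 187.8 kips.
Bearing (0.25 in plate, F_u = 65 ksi): end bolts L_c = 1.5625 − 0.6875/2 = 1.21875, R_n = min(1.2×1.21875×0.25×65, 2.4×0.625×0.25×65) = 23.766 kips/bolt; interior L_c = 1.75 − 0.6875 = 1.0625, R_n = 20.719 kips/bolt. φR_n = 0.75 × (3×23.766 + 9×20.719) = 193.3 kips.
Block shear: shear path 2×[1.5625+3×1.75] = 2×6.8125 in, A_gv = 3.4063, A_nv = 2×(6.8125 − 3.5×0.75)×0.25 = 2.0938 in²; tension across gage: (4.875 − 2×0.75)×0.25 = 0.84375 in². R_n = min(0.6×65×2.0938, 0.6×50×3.4063) + 1.0×65×0.84375 = min(81.658, 102.19) + 54.844 = 136.5 kips. φR_n = 0.75 × 136.5 = 102.4 kips.
Governing: min(187.8, 193.3, 102.4) = 102.4 kips → block shear.

102.4 kips (block shear governs)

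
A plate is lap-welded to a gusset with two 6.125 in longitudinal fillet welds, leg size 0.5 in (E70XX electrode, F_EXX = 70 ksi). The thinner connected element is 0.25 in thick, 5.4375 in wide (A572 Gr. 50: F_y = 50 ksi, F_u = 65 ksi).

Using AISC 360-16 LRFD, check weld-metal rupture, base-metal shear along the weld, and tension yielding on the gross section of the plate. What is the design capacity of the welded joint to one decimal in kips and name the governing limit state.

61.2 kips (gross-section yield governs)

Weld metal: throat = 0.707×0.5 = 0.3535 in, L = 2×6.125 = 12.25 in. φR_n = 0.75 × 0.6 × 70 × 0.3535 × 12.25 = 136.4 kips.
Base metal shear (0.25 in plate): yield φR_n = 1.0×0.6×50×0.25×12.25 = 91.9 kips; rupture φR_n = 0.75×0.6×65×0.25×12.25 = 89.6 kips; take 89.6 kips (rupture).
Tension yield (gross): A_g = 5.4375×0.25 = 1.3594 in². φR_n = 0.90 × 50 × 1.3594 = 61.2 kips.
Governing: min(136.4, 89.6, 61.2) = 61.2 kips → gross-section yield.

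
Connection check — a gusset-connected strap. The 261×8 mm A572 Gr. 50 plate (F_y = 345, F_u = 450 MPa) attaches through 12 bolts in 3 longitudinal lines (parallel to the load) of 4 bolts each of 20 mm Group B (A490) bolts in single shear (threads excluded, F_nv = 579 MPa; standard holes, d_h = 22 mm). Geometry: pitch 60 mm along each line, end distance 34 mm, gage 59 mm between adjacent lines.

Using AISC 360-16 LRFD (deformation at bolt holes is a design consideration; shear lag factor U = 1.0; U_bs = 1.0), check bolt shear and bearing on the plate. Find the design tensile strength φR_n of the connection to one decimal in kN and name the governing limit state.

Bolt shear: A_b = π(20)²/4 = 314.16 mm². φR_n = 0.75 × 579 × 314.16 × 12 × 1 = 1637.1 kN.
Bearing (8 mm plate, F_u = 450 MPa): end bolts L_c = 34 − 22/2 = 23, R_n = min(1.2×23×8×450, 2.4×20×8×450) = 99.36 kN/bolt; interior L_c = 60 − 22 = 38, R_n = 164.16 kN/bolt. φR_n = 0.75 × (3×99.36 + 9×164.16) = 1331.6 kN.
Governing: min(1637.1, 1331.6) = 1331.6 kN → bearing.

1331.6 kN (bearing governs)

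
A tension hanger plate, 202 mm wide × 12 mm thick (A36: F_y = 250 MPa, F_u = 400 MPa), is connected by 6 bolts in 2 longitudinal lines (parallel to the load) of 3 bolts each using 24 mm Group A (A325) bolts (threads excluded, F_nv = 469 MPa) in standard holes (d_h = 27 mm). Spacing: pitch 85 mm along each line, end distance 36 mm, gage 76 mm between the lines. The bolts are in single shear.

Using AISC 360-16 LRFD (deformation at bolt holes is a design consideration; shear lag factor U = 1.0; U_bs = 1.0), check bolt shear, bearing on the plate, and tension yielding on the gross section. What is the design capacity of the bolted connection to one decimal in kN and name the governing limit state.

Bolt shear: A_b = π(24)²/4 = 452.39 mm². φR_n = 0.75 × 469 × 452.39 × 6 × 1 = 954.8 kN.
Bearing (12 mm plate, F_u = 400 MPa): end bolts L_c = 36 − 27/2 = 22.5, R_n = min(1.2×22.5×12×400, 2.4×24×12×400) = 129.6 kN/bolt; interior L_c = 85 − 27 = 58, R_n = 276.48 kN/bolt. φR_n = 0.75 × (2×129.6 + 4×276.48) = 1023.8 kN.
Tension yield (gross): A_g = 202×12 = 2424 mm². φR_n = 0.90 × 250 × 2424 = 545.4 kN.
Governing: min(954.8, 1023.8, 545.4) = 545.4 kN → gross-section yield.

545.4 kN (gross-section yield governs)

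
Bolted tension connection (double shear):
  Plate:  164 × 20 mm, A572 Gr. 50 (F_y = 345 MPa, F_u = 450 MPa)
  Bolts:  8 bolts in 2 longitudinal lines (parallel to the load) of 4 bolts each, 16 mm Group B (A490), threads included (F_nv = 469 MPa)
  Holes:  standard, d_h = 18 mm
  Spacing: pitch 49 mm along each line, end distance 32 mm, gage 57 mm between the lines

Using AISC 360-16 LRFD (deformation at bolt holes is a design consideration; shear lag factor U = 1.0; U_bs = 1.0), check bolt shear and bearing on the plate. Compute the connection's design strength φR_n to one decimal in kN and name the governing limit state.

1131.6 kN (bolt shear governs)

Bolt shear: A_b = π(16)²/4 = 201.06 mm². φR_n = 0.75 × 469 × 201.06 × 8 × 2 = 1131.6 kN.
Bearing (20 mm plate, F_u = 450 MPa): end bolts L_c = 32 − 18/2 = 23, R_n = min(1.2×23×20×450, 2.4×16×20×450) = 248.4 kN/bolt; interior L_c = 49 − 18 = 31, R_n = 334.8 kN/bolt. φR_n = 0.75 × (2×248.4 + 6×334.8) = 1879.2 kN.
Governing: min(1131.6, 1879.2) = 1131.6 kN → bolt shear.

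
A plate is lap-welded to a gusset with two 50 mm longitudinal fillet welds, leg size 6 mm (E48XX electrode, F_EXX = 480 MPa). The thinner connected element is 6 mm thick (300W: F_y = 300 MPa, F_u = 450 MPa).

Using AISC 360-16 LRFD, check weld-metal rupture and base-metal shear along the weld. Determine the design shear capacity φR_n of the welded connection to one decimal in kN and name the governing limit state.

91.6 kN (weld metal governs)

Weld metal: throat = 0.707×6 = 4.242 mm, L = 2×50 = 100 mm. φR_n = 0.75 × 0.6 × 480 × 4.242 × 100 = 91.6 kN.
Base metal shear (6 mm plate): yield φR_n = 1.0×0.6×300×6×100 = 108.0 kN; rupture φR_n = 0.75×0.6×450×6×100 = 121.5 kN; take 108.0 kN (yield).
Governing: min(91.6, 108.0) = 91.6 kN → weld metal.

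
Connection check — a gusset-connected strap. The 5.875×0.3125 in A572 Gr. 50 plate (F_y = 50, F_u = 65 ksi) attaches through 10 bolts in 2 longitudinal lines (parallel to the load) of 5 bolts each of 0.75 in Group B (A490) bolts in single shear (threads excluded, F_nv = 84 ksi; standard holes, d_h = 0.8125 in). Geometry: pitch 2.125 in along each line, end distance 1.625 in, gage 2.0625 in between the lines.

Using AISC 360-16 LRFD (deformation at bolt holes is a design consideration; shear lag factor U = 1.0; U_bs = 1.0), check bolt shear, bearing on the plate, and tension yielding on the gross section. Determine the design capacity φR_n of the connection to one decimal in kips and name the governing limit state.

82.6 kips (gross-section yield governs)

Bolt shear: A_b = π(0.75)²/4 = 0.44179 in². φR_n = 0.75 × 84 × 0.44179 × 10 × 1 = 278.3 kips.
Bearing (0.3125 in plate, F_u = 65 ksi): end bolts L_c = 1.625 − 0.8125/2 = 1.21875, R_n = min(1.2×1.21875×0.3125×65, 2.4×0.75×0.3125×65) = 29.707 kips/bolt; interior L_c = 2.125 − 0.8125 = 1.3125, R_n = 31.992 kips/bolt. φR_n = 0.75 × (2×29.707 + 8×31.992) = 236.5 kips.
Tension yield (gross): A_g = 5.875×0.3125 = 1.8359 in². φR_n = 0.90 × 50 × 1.8359 = 82.6 kips.
Governing: min(278.3, 236.5, 82.6) = 82.6 kips → gross-section yield.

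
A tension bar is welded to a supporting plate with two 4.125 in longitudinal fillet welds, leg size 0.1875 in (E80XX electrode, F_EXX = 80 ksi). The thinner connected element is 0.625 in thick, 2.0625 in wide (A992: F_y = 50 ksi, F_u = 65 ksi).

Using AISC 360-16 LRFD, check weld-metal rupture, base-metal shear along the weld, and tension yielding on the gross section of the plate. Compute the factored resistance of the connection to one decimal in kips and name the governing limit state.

Weld metal: throat = 0.707×0.1875 = 0.13256 in, L = 2×4.125 = 8.25 in. φR_n = 0.75 × 0.6 × 80 × 0.13256 × 8.25 = 39.4 kips.
Base metal shear (0.625 in plate): yield φR_n = 1.0×0.6×50×0.625×8.25 = 154.7 kips; rupture φR_n = 0.75×0.6×65×0.625×8.25 = 150.8 kips; take 150.8 kips (rupture).
Tension yield (gross): A_g = 2.0625×0.625 = 1.2891 in². φR_n = 0.90 × 50 × 1.2891 = 58.0 kips.
Governing: min(39.4, 150.8, 58.0) = 39.4 kips → weld metal.

39.4 kips (weld metal governs)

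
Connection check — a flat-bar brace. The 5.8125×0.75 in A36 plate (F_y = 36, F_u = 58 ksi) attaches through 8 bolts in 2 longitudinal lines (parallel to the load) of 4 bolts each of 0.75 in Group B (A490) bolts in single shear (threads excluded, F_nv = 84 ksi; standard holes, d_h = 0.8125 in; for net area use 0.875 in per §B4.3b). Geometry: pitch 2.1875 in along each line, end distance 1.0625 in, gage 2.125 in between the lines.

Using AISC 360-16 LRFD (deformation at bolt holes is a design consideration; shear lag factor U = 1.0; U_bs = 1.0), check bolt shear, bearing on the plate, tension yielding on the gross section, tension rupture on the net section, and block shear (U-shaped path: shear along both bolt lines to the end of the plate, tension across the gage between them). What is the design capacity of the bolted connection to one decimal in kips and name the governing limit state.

132.5 kips (net-section rupture governs)

Bolt shear: A_b = π(0.75)²/4 = 0.44179 in². φR_n = 0.75 × 84 × 0.44179 × 8 × 1 = 222.7 kips.
Bearing (0.75 in plate, F_u = 58 ksi): end bolts L_c = 1.0625 − 0.8125/2 = 0.65625, R_n = min(1.2×0.65625×0.75×58, 2.4×0.75×0.75×58) = 34.256 kips/bolt; interior L_c = 2.1875 − 0.8125 = 1.375, R_n = 71.775 kips/bolt. φR_n = 0.75 × (2×34.256 + 6×71.775) = 374.4 kips.
Tension yield (gross): A_g = 5.8125×0.75 = 4.3594 in². φR_n = 0.90 × 36 × 4.3594 = 141.2 kips.
Tension rupture (net): A_n = (5.8125 − 2×0.875)×0.75 = 3.0469 in² (U = 1.0, A_e = A_n). φR_n = 0.75 × 58 × 3.0469 = 132.5 kips.
Block shear: shear path 2×[1.0625+3×2.1875] = 2×7.625 in, A_gv = 11.438, A_nv = 2×(7.625 − 3.5×0.875)×0.75 = 6.8438 in²; tension across gage: (2.125 − 1×0.875)×0.75 = 0.9375 in². R_n = min(0.6×58×6.8438, 0.6×36×11.438) + 1.0×58×0.9375 = min(238.16, 247.06) + 54.375 = 292.54 kips. φR_n = 0.75 × 292.54 = 219.4 kips.
Governing: min(222.7, 374.4, 141.2, 132.5, 219.4) = 132.5 kips → net-section rupture.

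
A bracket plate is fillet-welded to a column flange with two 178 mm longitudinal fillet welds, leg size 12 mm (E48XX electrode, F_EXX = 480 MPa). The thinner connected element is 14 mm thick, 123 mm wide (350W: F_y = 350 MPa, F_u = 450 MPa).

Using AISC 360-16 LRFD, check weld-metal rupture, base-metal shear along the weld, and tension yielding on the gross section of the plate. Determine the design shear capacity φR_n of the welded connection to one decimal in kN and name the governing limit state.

Weld metal: throat = 0.707×12 = 8.484 mm, L = 2×178 = 356 mm. φR_n = 0.75 × 0.6 × 480 × 8.484 × 356 = 652.4 kN.
Base metal shear (14 mm plate): yield φR_n = 1.0×0.6×350×14×356 = 1046.6 kN; rupture φR_n = 0.75×0.6×450×14×356 = 1009.3 kN; take 1009.3 kN (rupture).
Tension yield (gross): A_g = 123×14 = 1722 mm². φR_n = 0.90 × 350 × 1722 = 542.4 kN.
Governing: min(652.4, 1009.3, 542.4) = 542.4 kN → gross-section yield.

542.4 kN (gross-section yield governs)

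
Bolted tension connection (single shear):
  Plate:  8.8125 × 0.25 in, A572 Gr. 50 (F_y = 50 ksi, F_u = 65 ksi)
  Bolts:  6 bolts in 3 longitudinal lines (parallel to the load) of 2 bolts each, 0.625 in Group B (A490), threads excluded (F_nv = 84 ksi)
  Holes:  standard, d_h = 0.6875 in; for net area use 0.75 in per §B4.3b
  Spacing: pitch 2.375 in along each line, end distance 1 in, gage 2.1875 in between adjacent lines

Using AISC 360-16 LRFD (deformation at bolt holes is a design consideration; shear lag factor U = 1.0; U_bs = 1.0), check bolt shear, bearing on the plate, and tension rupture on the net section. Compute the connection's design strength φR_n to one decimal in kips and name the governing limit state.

80.0 kips (net-section rupture governs)

Bolt shear: A_b = π(0.625)²/4 = 0.3068 in². φR_n = 0.75 × 84 × 0.3068 × 6 × 1 = 116.0 kips.
Bearing (0.25 in plate, F_u = 65 ksi): end bolts L_c = 1 − 0.6875/2 = 0.65625, R_n = min(1.2×0.65625×0.25×65, 2.4×0.625×0.25×65) = 12.797 kips/bolt; interior L_c = 2.375 − 0.6875 = 1.6875, R_n = 24.375 kips/bolt. φR_n = 0.75 × (3×12.797 + 3×24.375) = 83.6 kips.
Tension rupture (net): A_n = (8.8125 − 3×0.75)×0.25 = 1.6406 in² (U = 1.0, A_e = A_n). φR_n = 0.75 × 65 × 1.6406 = 80.0 kips.
Governing: min(116.0, 83.6, 80.0) = 80.0 kips → net-section rupture.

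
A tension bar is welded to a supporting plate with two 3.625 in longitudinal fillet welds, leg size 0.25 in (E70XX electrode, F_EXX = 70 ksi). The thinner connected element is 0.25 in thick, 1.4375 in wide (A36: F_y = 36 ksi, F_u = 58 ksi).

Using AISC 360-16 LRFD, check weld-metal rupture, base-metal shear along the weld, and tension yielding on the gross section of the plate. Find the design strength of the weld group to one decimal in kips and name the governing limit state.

Weld metal: throat = 0.707×0.25 = 0.17675 in, L = 2×3.625 = 7.25 in. φR_n = 0.75 × 0.6 × 70 × 0.17675 × 7.25 = 40.4 kips.
Base metal shear (0.25 in plate): yield φR_n = 1.0×0.6×36×0.25×7.25 = 39.2 kips; rupture φR_n = 0.75×0.6×58×0.25×7.25 = 47.3 kips; take 39.2 kips (yield).
Tension yield (gross): A_g = 1.4375×0.25 = 0.35938 in². φR_n = 0.90 × 36 × 0.35938 = 11.6 kips.
Governing: min(40.4, 39.2, 11.6) = 11.6 kips → gross-section yield.

11.6 kips (gross-section yield governs)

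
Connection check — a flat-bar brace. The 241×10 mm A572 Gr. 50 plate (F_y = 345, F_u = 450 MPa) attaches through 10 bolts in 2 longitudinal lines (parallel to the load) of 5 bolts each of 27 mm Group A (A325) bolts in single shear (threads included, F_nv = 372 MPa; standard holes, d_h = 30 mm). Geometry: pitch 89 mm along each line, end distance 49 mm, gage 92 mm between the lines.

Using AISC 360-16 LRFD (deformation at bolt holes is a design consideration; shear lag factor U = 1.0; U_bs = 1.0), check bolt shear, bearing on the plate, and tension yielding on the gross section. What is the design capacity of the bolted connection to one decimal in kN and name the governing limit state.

Bolt shear: A_b = π(27)²/4 = 572.56 mm². φR_n = 0.75 × 372 × 572.56 × 10 × 1 = 1597.4 kN.
Bearing (10 mm plate, F_u = 450 MPa): end bolts L_c = 49 − 30/2 = 34, R_n = min(1.2×34×10×450, 2.4×27×10×450) = 183.6 kN/bolt; interior L_c = 89 − 30 = 59, R_n = 291.6 kN/bolt. φR_n = 0.75 × (2×183.6 + 8×291.6) = 2025.0 kN.
Tension yield (gross): A_g = 241×10 = 2410 mm². φR_n = 0.90 × 345 × 2410 = 748.3 kN.
Governing: min(1597.4, 2025.0, 748.3) = 748.3 kN → gross-section yield.

748.3 kN (gross-section yield governs)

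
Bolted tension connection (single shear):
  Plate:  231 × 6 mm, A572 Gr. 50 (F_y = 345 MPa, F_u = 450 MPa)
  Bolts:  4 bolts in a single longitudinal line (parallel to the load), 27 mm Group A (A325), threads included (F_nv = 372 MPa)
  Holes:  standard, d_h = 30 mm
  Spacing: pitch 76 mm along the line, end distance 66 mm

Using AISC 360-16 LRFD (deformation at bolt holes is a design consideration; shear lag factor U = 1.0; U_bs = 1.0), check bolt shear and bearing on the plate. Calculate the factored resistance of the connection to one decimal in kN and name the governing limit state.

459.3 kN (bearing governs)

Bolt shear: A_b = π(27)²/4 = 572.56 mm². φR_n = 0.75 × 372 × 572.56 × 4 × 1 = 639.0 kN.
Bearing (6 mm plate, F_u = 450 MPa): end bolts L_c = 66 − 30/2 = 51, R_n = min(1.2×51×6×450, 2.4×27×6×450) = 165.24 kN/bolt; interior L_c = 76 − 30 = 46, R_n = 149.04 kN/bolt. φR_n = 0.75 × (1×165.24 + 3×149.04) = 459.3 kN.
Governing: min(639.0, 459.3) = 459.3 kN → bearing.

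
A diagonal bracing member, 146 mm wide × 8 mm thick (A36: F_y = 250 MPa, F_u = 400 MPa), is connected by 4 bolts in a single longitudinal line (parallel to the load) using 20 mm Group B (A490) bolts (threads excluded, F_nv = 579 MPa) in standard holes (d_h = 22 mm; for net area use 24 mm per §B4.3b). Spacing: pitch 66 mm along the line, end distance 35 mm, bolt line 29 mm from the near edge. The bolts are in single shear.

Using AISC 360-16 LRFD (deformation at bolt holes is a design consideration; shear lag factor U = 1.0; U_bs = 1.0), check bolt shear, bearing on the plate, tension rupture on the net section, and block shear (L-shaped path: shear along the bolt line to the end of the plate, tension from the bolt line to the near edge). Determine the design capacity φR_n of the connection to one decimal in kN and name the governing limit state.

Bolt shear: A_b = π(20)²/4 = 314.16 mm². φR_n = 0.75 × 579 × 314.16 × 4 × 1 = 545.7 kN.
Bearing (8 mm plate, F_u = 400 MPa): end bolts L_c = 35 − 22/2 = 24, R_n = min(1.2×24×8×400, 2.4×20×8×400) = 92.16 kN/bolt; interior L_c = 66 − 22 = 44, R_n = 153.6 kN/bolt. φR_n = 0.75 × (1×92.16 + 3×153.6) = 414.7 kN.
Tension rupture (net): A_n = (146 − 1×24)×8 = 976 mm² (U = 1.0, A_e = A_n). φR_n = 0.75 × 400 × 976 = 292.8 kN.
Block shear: shear path 1×[35+3×66] = 1×233 mm, A_gv = 1864, A_nv = 1×(233 − 3.5×24)×8 = 1192 mm²; tension to near edge: (29 − 0.5×24)×8 = 136 mm². R_n = min(0.6×400×1192, 0.6×250×1864) + 1.0×400×136 = min(286.08, 279.6) + 54.4 = 334 kN. φR_n = 0.75 × 334 = 250.5 kN.
Governing: min(545.7, 414.7, 292.8, 250.5) = 250.5 kN → block shear.

250.5 kN (block shear governs)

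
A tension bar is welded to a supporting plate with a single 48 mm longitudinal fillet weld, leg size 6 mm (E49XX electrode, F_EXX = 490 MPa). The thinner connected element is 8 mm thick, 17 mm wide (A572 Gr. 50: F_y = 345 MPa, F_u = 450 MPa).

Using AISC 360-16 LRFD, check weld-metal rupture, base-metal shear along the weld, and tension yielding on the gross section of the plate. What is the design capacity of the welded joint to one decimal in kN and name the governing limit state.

42.2 kN (gross-section yield governs)

Weld metal: throat = 0.707×6 = 4.242 mm, L = 48 mm. φR_n = 0.75 × 0.6 × 490 × 4.242 × 48 = 44.9 kN.
Base metal shear (8 mm plate): yield φR_n = 1.0×0.6×345×8×48 = 79.5 kN; rupture φR_n = 0.75×0.6×450×8×48 = 77.8 kN; take 77.8 kN (rupture).
Tension yield (gross): A_g = 17×8 = 136 mm². φR_n = 0.90 × 345 × 136 = 42.2 kN.
Governing: min(44.9, 77.8, 42.2) = 42.2 kN → gross-section yield.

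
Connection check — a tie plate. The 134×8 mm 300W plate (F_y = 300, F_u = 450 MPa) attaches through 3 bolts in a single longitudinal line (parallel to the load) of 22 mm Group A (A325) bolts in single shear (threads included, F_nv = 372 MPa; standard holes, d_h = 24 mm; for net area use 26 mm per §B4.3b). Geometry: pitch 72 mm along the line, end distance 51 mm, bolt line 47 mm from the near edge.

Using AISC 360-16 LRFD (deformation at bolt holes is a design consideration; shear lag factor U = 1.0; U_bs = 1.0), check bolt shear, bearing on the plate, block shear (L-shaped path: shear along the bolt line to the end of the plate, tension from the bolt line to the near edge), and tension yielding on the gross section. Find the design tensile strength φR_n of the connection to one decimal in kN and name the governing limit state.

Bolt shear: A_b = π(22)²/4 = 380.13 mm². φR_n = 0.75 × 372 × 380.13 × 3 × 1 = 318.2 kN.
Bearing (8 mm plate, F_u = 450 MPa): end bolts L_c = 51 − 24/2 = 39, R_n = min(1.2×39×8×450, 2.4×22×8×450) = 168.48 kN/bolt; interior L_c = 72 − 24 = 48, R_n = 190.08 kN/bolt. φR_n = 0.75 × (1×168.48 + 2×190.08) = 411.5 kN.
Block shear: shear path 1×[51+2×72] = 1×195 mm, A_gv = 1560, A_nv = 1×(195 − 2.5×26)×8 = 1040 mm²; tension to near edge: (47 − 0.5×26)×8 = 272 mm². R_n = min(0.6×450×1040, 0.6×300×1560) + 1.0×450×272 = min(280.8, 280.8) + 122.4 = 403.2 kN. φR_n = 0.75 × 403.2 = 302.4 kN.
Tension yield (gross): A_g = 134×8 = 1072 mm². φR_n = 0.90 × 300 × 1072 = 289.4 kN.
Governing: min(318.2, 411.5, 302.4, 289.4) = 289.4 kN → gross-section yield.

289.4 kN (gross-section yield governs)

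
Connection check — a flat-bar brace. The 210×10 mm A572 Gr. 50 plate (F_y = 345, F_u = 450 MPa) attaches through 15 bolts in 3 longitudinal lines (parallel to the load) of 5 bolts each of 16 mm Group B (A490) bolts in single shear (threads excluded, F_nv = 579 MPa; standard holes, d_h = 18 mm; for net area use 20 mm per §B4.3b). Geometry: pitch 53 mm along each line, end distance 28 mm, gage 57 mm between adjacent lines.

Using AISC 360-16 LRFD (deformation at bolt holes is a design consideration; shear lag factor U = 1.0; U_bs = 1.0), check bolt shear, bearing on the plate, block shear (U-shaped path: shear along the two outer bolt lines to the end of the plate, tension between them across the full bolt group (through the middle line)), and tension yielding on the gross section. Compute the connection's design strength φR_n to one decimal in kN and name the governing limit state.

Bolt shear: A_b = π(16)²/4 = 201.06 mm². φR_n = 0.75 × 579 × 201.06 × 15 × 1 = 1309.7 kN.
Bearing (10 mm plate, F_u = 450 MPa): end bolts L_c = 28 − 18/2 = 19, R_n = min(1.2×19×10×450, 2.4×16×10×450) = 102.6 kN/bolt; interior L_c = 53 − 18 = 35, R_n = 172.8 kN/bolt. φR_n = 0.75 × (3×102.6 + 12×172.8) = 1786.1 kN.
Block shear: shear path 2×[28+4×53] = 2×240 mm, A_gv = 4800, A_nv = 2×(240 − 4.5×20)×10 = 3000 mm²; tension across gage: (114 − 2×20)×10 = 740 mm². R_n = min(0.6×450×3000, 0.6×345×4800) + 1.0×450×740 = min(810, 993.6) + 333 = 1143 kN. φR_n = 0.75 × 1143 = 857.3 kN.
Tension yield (gross): A_g = 210×10 = 2100 mm². φR_n = 0.90 × 345 × 2100 = 652.1 kN.
Governing: min(1309.7, 1786.1, 857.3, 652.1) = 652.1 kN → gross-section yield.

652.1 kN (gross-section yield governs)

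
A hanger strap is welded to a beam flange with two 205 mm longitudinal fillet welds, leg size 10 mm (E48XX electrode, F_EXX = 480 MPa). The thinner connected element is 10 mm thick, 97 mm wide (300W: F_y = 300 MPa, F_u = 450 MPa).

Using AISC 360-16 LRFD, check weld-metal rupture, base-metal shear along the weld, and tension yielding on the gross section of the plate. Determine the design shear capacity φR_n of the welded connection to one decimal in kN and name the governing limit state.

Weld metal: throat = 0.707×10 = 7.07 mm, L = 2×205 = 410 mm. φR_n = 0.75 × 0.6 × 480 × 7.07 × 410 = 626.1 kN.
Base metal shear (10 mm plate): yield φR_n = 1.0×0.6×300×10×410 = 738.0 kN; rupture φR_n = 0.75×0.6×450×10×410 = 830.3 kN; take 738.0 kN (yield).
Tension yield (gross): A_g = 97×10 = 970 mm². φR_n = 0.90 × 300 × 970 = 261.9 kN.
Governing: min(626.1, 738.0, 261.9) = 261.9 kN → gross-section yield.

261.9 kN (gross-section yield governs)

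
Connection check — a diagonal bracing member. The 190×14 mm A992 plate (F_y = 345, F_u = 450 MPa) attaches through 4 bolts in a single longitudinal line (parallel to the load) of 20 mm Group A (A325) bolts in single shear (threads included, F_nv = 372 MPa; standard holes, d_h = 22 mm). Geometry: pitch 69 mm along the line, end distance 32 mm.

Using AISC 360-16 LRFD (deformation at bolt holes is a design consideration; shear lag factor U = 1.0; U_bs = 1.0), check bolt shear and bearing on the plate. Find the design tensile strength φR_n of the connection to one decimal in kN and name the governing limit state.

350.6 kN (bolt shear governs)

Bolt shear: A_b = π(20)²/4 = 314.16 mm². φR_n = 0.75 × 372 × 314.16 × 4 × 1 = 350.6 kN.
Bearing (14 mm plate, F_u = 450 MPa): end bolts L_c = 32 − 22/2 = 21, R_n = min(1.2×21×14×450, 2.4×20×14×450) = 158.76 kN/bolt; interior L_c = 69 − 22 = 47, R_n = 302.4 kN/bolt. φR_n = 0.75 × (1×158.76 + 3×302.4) = 799.5 kN.
Governing: min(350.6, 799.5) = 350.6 kN → bolt shear.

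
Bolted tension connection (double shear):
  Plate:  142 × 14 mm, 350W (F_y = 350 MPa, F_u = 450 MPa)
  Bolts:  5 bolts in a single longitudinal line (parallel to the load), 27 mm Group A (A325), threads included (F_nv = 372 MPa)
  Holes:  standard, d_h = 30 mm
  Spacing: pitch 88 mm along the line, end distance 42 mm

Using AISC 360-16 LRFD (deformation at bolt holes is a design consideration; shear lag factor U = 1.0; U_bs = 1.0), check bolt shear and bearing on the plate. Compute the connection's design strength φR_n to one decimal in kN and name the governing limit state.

1377.8 kN (bearing governs)

Bolt shear: A_b = π(27)²/4 = 572.56 mm². φR_n = 0.75 × 372 × 572.56 × 5 × 2 = 1597.4 kN.
Bearing (14 mm plate, F_u = 450 MPa): end bolts L_c = 42 − 30/2 = 27, R_n = min(1.2×27×14×450, 2.4×27×14×450) = 204.12 kN/bolt; interior L_c = 88 − 30 = 58, R_n = 408.24 kN/bolt. φR_n = 0.75 × (1×204.12 + 4×408.24) = 1377.8 kN.
Governing: min(1597.4, 1377.8) = 1377.8 kN → bearing.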